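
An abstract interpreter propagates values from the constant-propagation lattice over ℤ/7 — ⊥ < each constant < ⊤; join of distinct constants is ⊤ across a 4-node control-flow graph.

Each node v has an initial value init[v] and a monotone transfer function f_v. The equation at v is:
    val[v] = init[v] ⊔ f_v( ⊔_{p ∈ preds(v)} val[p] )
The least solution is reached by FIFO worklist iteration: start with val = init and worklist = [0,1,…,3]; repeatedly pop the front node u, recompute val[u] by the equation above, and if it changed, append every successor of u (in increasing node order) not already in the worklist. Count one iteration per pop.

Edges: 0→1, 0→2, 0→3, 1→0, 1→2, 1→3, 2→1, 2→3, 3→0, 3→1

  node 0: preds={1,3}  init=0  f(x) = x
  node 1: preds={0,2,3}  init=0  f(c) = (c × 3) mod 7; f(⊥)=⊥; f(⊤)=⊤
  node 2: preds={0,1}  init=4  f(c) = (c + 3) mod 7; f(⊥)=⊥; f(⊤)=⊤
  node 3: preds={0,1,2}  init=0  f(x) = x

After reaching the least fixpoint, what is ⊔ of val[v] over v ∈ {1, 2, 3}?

Worklist (8 pops):
  #1 pop 0: in=0 → 0 (no change)
  #2 pop 1: in=⊤ → ⊤ (was 0); enqueue [0]
  #3 pop 2: in=⊤ → ⊤ (was 4); enqueue [1]
  #4 pop 3: in=⊤ → ⊤ (was 0); enqueue []
  #5 pop 0: in=⊤ → ⊤ (was 0); enqueue [2,3]
  #6 pop 1: in=⊤ → ⊤ (no change)
  #7 pop 2: in=⊤ → ⊤ (no change)
  #8 pop 3: in=⊤ → ⊤ (no change)

Fixpoint:
  val[0] = ⊤
  val[1] = ⊤
  val[2] = ⊤
  val[3] = ⊤

⊤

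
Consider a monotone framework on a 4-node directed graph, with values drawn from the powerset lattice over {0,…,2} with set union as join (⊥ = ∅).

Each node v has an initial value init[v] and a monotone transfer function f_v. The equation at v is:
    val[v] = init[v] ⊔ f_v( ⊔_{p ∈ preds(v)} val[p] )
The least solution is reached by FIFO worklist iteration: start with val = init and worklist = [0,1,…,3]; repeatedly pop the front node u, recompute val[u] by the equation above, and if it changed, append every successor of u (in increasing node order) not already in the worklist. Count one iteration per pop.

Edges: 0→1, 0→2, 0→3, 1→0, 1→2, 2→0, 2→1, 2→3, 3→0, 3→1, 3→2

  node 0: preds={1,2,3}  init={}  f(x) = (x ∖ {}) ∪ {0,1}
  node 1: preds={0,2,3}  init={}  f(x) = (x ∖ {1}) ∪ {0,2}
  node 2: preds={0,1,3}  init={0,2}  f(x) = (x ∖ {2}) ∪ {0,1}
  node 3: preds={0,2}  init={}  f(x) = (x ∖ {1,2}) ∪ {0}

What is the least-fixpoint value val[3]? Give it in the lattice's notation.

{0}

Worklist (7 pops):
  #1 pop 0: in={0,2} → {0,1,2} (was {}); enqueue []
  #2 pop 1: in={0,1,2} → {0,2} (was {}); enqueue [0]
  #3 pop 2: in={0,1,2} → {0,1,2} (was {0,2}); enqueue [1]
  #4 pop 3: in={0,1,2} → {0} (was {}); enqueue [2]
  #5 pop 0: in={0,1,2} → {0,1,2} (no change)
  #6 pop 1: in={0,1,2} → {0,2} (no change)
  #7 pop 2: in={0,1,2} → {0,1,2} (no change)

Fixpoint:
  val[0] = {0,1,2}
  val[1] = {0,2}
  val[2] = {0,1,2}
  val[3] = {0}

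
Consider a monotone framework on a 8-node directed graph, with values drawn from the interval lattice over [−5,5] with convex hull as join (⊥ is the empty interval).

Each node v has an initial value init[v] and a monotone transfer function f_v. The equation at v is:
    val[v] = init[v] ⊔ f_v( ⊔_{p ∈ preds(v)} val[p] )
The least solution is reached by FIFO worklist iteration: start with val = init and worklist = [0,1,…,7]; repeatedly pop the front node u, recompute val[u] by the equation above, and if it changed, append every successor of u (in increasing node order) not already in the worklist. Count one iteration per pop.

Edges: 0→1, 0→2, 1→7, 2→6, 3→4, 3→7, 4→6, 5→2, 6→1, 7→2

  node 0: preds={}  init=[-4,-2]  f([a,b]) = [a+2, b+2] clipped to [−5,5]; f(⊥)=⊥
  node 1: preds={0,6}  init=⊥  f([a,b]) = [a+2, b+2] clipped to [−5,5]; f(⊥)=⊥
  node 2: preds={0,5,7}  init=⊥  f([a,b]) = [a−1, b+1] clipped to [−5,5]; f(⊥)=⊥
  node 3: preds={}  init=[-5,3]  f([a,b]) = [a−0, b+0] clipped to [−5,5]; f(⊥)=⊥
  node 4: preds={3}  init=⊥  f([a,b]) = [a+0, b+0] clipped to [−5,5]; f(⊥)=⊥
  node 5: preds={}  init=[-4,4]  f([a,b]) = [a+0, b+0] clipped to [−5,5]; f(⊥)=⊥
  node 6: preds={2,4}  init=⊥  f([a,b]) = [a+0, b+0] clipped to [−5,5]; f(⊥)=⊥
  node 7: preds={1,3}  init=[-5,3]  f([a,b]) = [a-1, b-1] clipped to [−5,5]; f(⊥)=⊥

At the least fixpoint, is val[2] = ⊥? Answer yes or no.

Worklist (11 pops):
  #1 pop 0: in=⊥ → [-4,-2] (no change)
  #2 pop 1: in=[-4,-2] → [-2,0] (was ⊥); enqueue []
  #3 pop 2: in=[-5,4] → [-5,5] (was ⊥); enqueue []
  #4 pop 3: in=⊥ → [-5,3] (no change)
  #5 pop 4: in=[-5,3] → [-5,3] (was ⊥); enqueue []
  #6 pop 5: in=⊥ → [-4,4] (no change)
  #7 pop 6: in=[-5,5] → [-5,5] (was ⊥); enqueue [1]
  #8 pop 7: in=[-5,3] → [-5,3] (no change)
  #9 pop 1: in=[-5,5] → [-3,5] (was [-2,0]); enqueue [7]
  #10 pop 7: in=[-5,5] → [-5,4] (was [-5,3]); enqueue [2]
  #11 pop 2: in=[-5,4] → [-5,5] (no change)

Fixpoint:
  val[0] = [-4,-2]
  val[1] = [-3,5]
  val[2] = [-5,5]
  val[3] = [-5,3]
  val[4] = [-5,3]
  val[5] = [-4,4]
  val[6] = [-5,5]
  val[7] = [-5,4]

no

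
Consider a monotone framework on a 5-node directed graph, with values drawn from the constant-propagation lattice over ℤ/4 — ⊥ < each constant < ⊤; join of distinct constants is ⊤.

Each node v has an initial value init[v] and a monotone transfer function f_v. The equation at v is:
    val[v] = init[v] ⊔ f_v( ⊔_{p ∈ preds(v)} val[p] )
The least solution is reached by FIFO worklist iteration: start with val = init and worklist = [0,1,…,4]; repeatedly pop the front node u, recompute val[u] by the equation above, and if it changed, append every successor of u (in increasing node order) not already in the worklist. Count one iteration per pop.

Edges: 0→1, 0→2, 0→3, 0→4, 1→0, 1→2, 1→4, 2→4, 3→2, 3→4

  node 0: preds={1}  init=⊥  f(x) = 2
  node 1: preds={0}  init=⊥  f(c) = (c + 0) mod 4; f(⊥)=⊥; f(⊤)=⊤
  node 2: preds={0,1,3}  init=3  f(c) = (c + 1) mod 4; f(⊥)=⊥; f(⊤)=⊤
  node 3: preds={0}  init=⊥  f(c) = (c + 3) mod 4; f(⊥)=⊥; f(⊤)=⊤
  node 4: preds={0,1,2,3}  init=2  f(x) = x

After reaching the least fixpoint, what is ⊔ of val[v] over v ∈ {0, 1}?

Trace (8 dequeues):
  [1] u=0 | in ⊥ | out 2 | prev ⊥ | push {}
  [2] u=1 | in 2 | out 2 | prev ⊥ | push {0}
  [3] u=2 | in 2 | out 3 | ==
  [4] u=3 | in 2 | out 1 | prev ⊥ | push {2}
  [5] u=4 | in ⊤ | out ⊤ | prev 2 | push {}
  [6] u=0 | in 2 | out 2 | ==
  [7] u=2 | in ⊤ | out ⊤ | prev 3 | push {4}
  [8] u=4 | in ⊤ | out ⊤ | ==

Converged values:
  [0] 2
  [1] 2
  [2] ⊤
  [3] 1
  [4] ⊤

2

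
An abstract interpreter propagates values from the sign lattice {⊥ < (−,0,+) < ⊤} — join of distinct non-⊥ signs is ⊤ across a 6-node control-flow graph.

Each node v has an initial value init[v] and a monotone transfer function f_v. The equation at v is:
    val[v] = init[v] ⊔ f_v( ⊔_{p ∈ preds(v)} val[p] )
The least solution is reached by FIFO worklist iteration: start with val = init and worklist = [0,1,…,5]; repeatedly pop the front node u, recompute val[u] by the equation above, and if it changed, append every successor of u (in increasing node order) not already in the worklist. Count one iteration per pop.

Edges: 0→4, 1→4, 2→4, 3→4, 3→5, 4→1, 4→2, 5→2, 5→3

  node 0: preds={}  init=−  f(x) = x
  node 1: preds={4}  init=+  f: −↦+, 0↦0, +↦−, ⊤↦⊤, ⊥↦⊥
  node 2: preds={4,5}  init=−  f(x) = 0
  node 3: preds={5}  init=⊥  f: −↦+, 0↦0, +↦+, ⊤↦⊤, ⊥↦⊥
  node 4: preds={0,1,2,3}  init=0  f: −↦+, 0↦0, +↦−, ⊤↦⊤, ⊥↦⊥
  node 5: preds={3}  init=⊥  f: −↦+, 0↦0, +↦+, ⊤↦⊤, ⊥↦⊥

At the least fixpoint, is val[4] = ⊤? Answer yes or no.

Worklist (8 pops):
  #1 pop 0: in=⊥ → − (no change)
  #2 pop 1: in=0 → ⊤ (was +); enqueue []
  #3 pop 2: in=0 → ⊤ (was −); enqueue []
  #4 pop 3: in=⊥ → ⊥ (no change)
  #5 pop 4: in=⊤ → ⊤ (was 0); enqueue [1,2]
  #6 pop 5: in=⊥ → ⊥ (no change)
  #7 pop 1: in=⊤ → ⊤ (no change)
  #8 pop 2: in=⊤ → ⊤ (no change)

Fixpoint:
  val[0] = −
  val[1] = ⊤
  val[2] = ⊤
  val[3] = ⊥
  val[4] = ⊤
  val[5] = ⊥

yes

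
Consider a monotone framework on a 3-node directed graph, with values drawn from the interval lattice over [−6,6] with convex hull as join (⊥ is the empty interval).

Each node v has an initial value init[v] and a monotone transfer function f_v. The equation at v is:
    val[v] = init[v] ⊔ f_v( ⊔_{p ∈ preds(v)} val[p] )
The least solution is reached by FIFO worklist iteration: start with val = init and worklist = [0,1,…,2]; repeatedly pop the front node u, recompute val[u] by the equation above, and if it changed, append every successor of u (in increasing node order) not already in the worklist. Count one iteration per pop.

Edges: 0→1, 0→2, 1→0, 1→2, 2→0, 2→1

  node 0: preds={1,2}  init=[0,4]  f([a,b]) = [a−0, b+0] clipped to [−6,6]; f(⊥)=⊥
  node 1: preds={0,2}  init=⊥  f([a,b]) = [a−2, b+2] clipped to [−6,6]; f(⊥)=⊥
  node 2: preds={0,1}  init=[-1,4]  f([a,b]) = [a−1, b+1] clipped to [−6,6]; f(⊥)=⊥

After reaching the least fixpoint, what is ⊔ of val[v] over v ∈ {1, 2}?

Trace (9 dequeues):
  [1] u=0 | in [-1,4] | out [-1,4] | prev [0,4] | push {}
  [2] u=1 | in [-1,4] | out [-3,6] | prev ⊥ | push {0}
  [3] u=2 | in [-3,6] | out [-4,6] | prev [-1,4] | push {1}
  [4] u=0 | in [-4,6] | out [-4,6] | prev [-1,4] | push {2}
  [5] u=1 | in [-4,6] | out [-6,6] | prev [-3,6] | push {0}
  [6] u=2 | in [-6,6] | out [-6,6] | prev [-4,6] | push {1}
  [7] u=0 | in [-6,6] | out [-6,6] | prev [-4,6] | push {2}
  [8] u=1 | in [-6,6] | out [-6,6] | ==
  [9] u=2 | in [-6,6] | out [-6,6] | ==

Converged values:
  [0] [-6,6]
  [1] [-6,6]
  [2] [-6,6]

[-6,6]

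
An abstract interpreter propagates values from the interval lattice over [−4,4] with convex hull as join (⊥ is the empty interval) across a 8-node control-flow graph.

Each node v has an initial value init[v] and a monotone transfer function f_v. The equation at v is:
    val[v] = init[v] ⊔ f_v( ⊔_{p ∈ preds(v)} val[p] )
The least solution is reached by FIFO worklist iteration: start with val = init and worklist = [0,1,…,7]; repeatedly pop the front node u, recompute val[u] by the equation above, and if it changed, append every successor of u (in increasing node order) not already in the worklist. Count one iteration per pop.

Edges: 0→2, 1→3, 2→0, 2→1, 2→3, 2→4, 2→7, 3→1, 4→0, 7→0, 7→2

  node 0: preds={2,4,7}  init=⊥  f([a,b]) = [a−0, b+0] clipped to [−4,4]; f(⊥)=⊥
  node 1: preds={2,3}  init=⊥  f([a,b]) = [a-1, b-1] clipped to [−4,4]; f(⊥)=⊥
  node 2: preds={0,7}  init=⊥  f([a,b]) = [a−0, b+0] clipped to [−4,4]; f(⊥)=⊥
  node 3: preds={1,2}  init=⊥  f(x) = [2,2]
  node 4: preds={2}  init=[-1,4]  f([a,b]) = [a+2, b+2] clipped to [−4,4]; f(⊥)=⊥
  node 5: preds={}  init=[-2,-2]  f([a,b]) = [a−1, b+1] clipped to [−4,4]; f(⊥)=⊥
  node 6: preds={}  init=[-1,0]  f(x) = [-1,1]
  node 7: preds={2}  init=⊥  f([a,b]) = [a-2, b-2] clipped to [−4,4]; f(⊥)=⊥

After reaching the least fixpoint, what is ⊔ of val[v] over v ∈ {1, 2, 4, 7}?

[-4,4]

Trace (25 dequeues):
  [1] u=0 | in [-1,4] | out [-1,4] | prev ⊥ | push {}
  [2] u=1 | in ⊥ | out ⊥ | ==
  [3] u=2 | in [-1,4] | out [-1,4] | prev ⊥ | push {0,1}
  [4] u=3 | in [-1,4] | out [2,2] | prev ⊥ | push {}
  [5] u=4 | in [-1,4] | out [-1,4] | ==
  [6] u=5 | in ⊥ | out [-2,-2] | ==
  [7] u=6 | in ⊥ | out [-1,1] | prev [-1,0] | push {}
  [8] u=7 | in [-1,4] | out [-3,2] | prev ⊥ | push {2}
  [9] u=0 | in [-3,4] | out [-3,4] | prev [-1,4] | push {}
  [10] u=1 | in [-1,4] | out [-2,3] | prev ⊥ | push {3}
  [11] u=2 | in [-3,4] | out [-3,4] | prev [-1,4] | push {0,1,4,7}
  [12] u=3 | in [-3,4] | out [2,2] | ==
  [13] u=0 | in [-3,4] | out [-3,4] | ==
  [14] u=1 | in [-3,4] | out [-4,3] | prev [-2,3] | push {3}
  [15] u=4 | in [-3,4] | out [-1,4] | ==
  [16] u=7 | in [-3,4] | out [-4,2] | prev [-3,2] | push {0,2}
  [17] u=3 | in [-4,4] | out [2,2] | ==
  [18] u=0 | in [-4,4] | out [-4,4] | prev [-3,4] | push {}
  [19] u=2 | in [-4,4] | out [-4,4] | prev [-3,4] | push {0,1,3,4,7}
  [20] u=0 | in [-4,4] | out [-4,4] | ==
  [21] u=1 | in [-4,4] | out [-4,3] | ==
  [22] u=3 | in [-4,4] | out [2,2] | ==
  [23] u=4 | in [-4,4] | out [-2,4] | prev [-1,4] | push {0}
  [24] u=7 | in [-4,4] | out [-4,2] | ==
  [25] u=0 | in [-4,4] | out [-4,4] | ==

Converged values:
  [0] [-4,4]
  [1] [-4,3]
  [2] [-4,4]
  [3] [2,2]
  [4] [-2,4]
  [5] [-2,-2]
  [6] [-1,1]
  [7] [-4,2]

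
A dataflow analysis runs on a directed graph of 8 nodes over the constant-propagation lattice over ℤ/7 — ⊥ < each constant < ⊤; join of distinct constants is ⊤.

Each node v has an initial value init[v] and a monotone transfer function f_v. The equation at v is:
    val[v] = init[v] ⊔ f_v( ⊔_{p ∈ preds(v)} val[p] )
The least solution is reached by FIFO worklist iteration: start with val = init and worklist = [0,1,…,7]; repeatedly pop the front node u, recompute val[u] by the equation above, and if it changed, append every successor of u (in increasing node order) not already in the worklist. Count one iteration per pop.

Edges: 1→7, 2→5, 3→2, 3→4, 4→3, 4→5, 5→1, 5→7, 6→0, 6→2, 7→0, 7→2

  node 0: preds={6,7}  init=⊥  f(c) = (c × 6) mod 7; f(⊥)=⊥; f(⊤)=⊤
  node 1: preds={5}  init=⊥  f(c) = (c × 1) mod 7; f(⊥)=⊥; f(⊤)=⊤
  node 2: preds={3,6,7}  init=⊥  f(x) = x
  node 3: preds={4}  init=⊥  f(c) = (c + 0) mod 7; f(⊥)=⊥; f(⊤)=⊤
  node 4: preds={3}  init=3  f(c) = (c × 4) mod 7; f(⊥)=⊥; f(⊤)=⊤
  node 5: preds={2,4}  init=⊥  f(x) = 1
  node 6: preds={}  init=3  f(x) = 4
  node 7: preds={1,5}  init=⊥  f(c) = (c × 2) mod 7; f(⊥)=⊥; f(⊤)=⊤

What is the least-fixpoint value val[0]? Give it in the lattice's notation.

Iteration log — 16 steps:
  step 1. node 0  ⊔preds=3  new=4  old=⊥  +wl: 
  step 2. node 1  ⊔preds=⊥  new=⊥  stable
  step 3. node 2  ⊔preds=3  new=3  old=⊥  +wl: 
  step 4. node 3  ⊔preds=3  new=3  old=⊥  +wl: 2
  step 5. node 4  ⊔preds=3  new=⊤  old=3  +wl: 3
  step 6. node 5  ⊔preds=⊤  new=1  old=⊥  +wl: 1
  step 7. node 6  ⊔preds=⊥  new=⊤  old=3  +wl: 0
  step 8. node 7  ⊔preds=1  new=2  old=⊥  +wl: 
  step 9. node 2  ⊔preds=⊤  new=⊤  old=3  +wl: 5
  step 10. node 3  ⊔preds=⊤  new=⊤  old=3  +wl: 2,4
  step 11. node 1  ⊔preds=1  new=1  old=⊥  +wl: 7
  step 12. node 0  ⊔preds=⊤  new=⊤  old=4  +wl: 
  step 13. node 5  ⊔preds=⊤  new=1  stable
  step 14. node 2  ⊔preds=⊤  new=⊤  stable
  step 15. node 4  ⊔preds=⊤  new=⊤  stable
  step 16. node 7  ⊔preds=1  new=2  stable

Least fixpoint reached:
  node 0: ⊤
  node 1: 1
  node 2: ⊤
  node 3: ⊤
  node 4: ⊤
  node 5: 1
  node 6: ⊤
  node 7: 2

⊤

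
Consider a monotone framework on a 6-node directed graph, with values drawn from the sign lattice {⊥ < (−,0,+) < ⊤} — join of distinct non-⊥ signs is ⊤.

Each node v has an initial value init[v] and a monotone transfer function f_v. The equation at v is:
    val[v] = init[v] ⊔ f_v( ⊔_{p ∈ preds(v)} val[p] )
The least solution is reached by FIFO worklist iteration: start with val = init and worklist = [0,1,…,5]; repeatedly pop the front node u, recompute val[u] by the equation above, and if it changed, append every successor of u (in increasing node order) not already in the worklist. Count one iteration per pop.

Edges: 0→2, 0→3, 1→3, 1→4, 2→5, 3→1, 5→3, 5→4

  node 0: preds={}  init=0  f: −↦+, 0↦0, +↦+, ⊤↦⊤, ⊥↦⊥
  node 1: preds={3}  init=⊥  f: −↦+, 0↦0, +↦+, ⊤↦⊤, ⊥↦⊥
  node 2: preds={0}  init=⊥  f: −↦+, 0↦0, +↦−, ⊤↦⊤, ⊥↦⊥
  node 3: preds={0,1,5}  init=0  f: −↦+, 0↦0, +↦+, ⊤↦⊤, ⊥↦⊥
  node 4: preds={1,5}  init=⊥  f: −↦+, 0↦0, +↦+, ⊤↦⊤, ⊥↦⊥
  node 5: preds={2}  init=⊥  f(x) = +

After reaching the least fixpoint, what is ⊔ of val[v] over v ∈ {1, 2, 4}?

Trace (11 dequeues):
  [1] u=0 | in ⊥ | out 0 | ==
  [2] u=1 | in 0 | out 0 | prev ⊥ | push {}
  [3] u=2 | in 0 | out 0 | prev ⊥ | push {}
  [4] u=3 | in 0 | out 0 | ==
  [5] u=4 | in 0 | out 0 | prev ⊥ | push {}
  [6] u=5 | in 0 | out + | prev ⊥ | push {3,4}
  [7] u=3 | in ⊤ | out ⊤ | prev 0 | push {1}
  [8] u=4 | in ⊤ | out ⊤ | prev 0 | push {}
  [9] u=1 | in ⊤ | out ⊤ | prev 0 | push {3,4}
  [10] u=3 | in ⊤ | out ⊤ | ==
  [11] u=4 | in ⊤ | out ⊤ | ==

Converged values:
  [0] 0
  [1] ⊤
  [2] 0
  [3] ⊤
  [4] ⊤
  [5] +

⊤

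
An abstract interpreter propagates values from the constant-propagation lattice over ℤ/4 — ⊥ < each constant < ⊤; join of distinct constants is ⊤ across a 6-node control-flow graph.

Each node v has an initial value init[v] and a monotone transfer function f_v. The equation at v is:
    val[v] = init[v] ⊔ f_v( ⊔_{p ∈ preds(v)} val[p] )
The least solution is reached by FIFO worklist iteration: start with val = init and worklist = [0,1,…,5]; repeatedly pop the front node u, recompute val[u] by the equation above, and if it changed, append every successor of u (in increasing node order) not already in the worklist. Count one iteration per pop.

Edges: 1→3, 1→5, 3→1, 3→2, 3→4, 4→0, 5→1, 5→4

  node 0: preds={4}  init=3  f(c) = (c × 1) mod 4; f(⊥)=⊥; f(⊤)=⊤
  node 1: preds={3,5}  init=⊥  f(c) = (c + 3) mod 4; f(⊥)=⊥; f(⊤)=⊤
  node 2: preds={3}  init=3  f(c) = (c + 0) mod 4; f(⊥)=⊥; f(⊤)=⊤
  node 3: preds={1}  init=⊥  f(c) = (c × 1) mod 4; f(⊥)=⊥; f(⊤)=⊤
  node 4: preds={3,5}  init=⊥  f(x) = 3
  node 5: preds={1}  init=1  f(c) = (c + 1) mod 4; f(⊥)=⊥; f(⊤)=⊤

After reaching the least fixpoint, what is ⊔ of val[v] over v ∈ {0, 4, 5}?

Worklist (14 pops):
  #1 pop 0: in=⊥ → 3 (no change)
  #2 pop 1: in=1 → 0 (was ⊥); enqueue []
  #3 pop 2: in=⊥ → 3 (no change)
  #4 pop 3: in=0 → 0 (was ⊥); enqueue [1,2]
  #5 pop 4: in=⊤ → 3 (was ⊥); enqueue [0]
  #6 pop 5: in=0 → 1 (no change)
  #7 pop 1: in=⊤ → ⊤ (was 0); enqueue [3,5]
  #8 pop 2: in=0 → ⊤ (was 3); enqueue []
  #9 pop 0: in=3 → 3 (no change)
  #10 pop 3: in=⊤ → ⊤ (was 0); enqueue [1,2,4]
  #11 pop 5: in=⊤ → ⊤ (was 1); enqueue []
  #12 pop 1: in=⊤ → ⊤ (no change)
  #13 pop 2: in=⊤ → ⊤ (no change)
  #14 pop 4: in=⊤ → 3 (no change)

Fixpoint:
  val[0] = 3
  val[1] = ⊤
  val[2] = ⊤
  val[3] = ⊤
  val[4] = 3
  val[5] = ⊤

⊤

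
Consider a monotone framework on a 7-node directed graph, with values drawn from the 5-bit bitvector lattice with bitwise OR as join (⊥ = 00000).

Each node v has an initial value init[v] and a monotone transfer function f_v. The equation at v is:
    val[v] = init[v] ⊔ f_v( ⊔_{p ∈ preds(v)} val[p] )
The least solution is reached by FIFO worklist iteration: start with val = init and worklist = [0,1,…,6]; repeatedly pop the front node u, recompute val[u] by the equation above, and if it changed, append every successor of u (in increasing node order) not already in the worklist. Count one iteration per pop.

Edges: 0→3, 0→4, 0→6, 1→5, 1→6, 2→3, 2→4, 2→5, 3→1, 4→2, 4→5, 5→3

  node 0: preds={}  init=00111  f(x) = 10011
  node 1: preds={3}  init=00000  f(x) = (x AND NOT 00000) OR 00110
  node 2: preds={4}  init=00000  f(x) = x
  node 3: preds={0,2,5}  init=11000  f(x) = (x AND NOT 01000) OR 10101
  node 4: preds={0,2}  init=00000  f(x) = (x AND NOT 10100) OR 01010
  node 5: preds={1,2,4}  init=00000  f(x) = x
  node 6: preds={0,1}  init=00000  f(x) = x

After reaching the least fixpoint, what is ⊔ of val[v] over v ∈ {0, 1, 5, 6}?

Iteration log — 13 steps:
  step 1. node 0  ⊔preds=00000  new=10111  old=00111  +wl: 
  step 2. node 1  ⊔preds=11000  new=11110  old=00000  +wl: 
  step 3. node 2  ⊔preds=00000  new=00000  stable
  step 4. node 3  ⊔preds=10111  new=11111  old=11000  +wl: 1
  step 5. node 4  ⊔preds=10111  new=01011  old=00000  +wl: 2
  step 6. node 5  ⊔preds=11111  new=11111  old=00000  +wl: 3
  step 7. node 6  ⊔preds=11111  new=11111  old=00000  +wl: 
  step 8. node 1  ⊔preds=11111  new=11111  old=11110  +wl: 5,6
  step 9. node 2  ⊔preds=01011  new=01011  old=00000  +wl: 4
  step 10. node 3  ⊔preds=11111  new=11111  stable
  step 11. node 5  ⊔preds=11111  new=11111  stable
  step 12. node 6  ⊔preds=11111  new=11111  stable
  step 13. node 4  ⊔preds=11111  new=01011  stable

Least fixpoint reached:
  node 0: 10111
  node 1: 11111
  node 2: 01011
  node 3: 11111
  node 4: 01011
  node 5: 11111
  node 6: 11111

11111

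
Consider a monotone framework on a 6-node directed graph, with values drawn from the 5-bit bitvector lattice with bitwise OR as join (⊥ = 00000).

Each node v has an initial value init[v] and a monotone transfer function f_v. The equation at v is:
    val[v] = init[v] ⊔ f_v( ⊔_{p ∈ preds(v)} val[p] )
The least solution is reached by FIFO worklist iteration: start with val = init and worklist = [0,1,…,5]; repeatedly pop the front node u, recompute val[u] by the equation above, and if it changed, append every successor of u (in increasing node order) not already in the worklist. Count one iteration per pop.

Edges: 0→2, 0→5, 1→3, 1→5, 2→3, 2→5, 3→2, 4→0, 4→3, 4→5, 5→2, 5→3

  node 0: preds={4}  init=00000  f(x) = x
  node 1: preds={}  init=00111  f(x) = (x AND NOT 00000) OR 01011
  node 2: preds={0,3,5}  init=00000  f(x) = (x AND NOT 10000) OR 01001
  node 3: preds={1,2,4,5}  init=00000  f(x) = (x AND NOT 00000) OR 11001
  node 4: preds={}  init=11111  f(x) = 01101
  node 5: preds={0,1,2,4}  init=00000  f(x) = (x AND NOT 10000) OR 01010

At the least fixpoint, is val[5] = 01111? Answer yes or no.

Iteration log — 8 steps:
  step 1. node 0  ⊔preds=11111  new=11111  old=00000  +wl: 
  step 2. node 1  ⊔preds=00000  new=01111  old=00111  +wl: 
  step 3. node 2  ⊔preds=11111  new=01111  old=00000  +wl: 
  step 4. node 3  ⊔preds=11111  new=11111  old=00000  +wl: 2
  step 5. node 4  ⊔preds=00000  new=11111  stable
  step 6. node 5  ⊔preds=11111  new=01111  old=00000  +wl: 3
  step 7. node 2  ⊔preds=11111  new=01111  stable
  step 8. node 3  ⊔preds=11111  new=11111  stable

Least fixpoint reached:
  node 0: 11111
  node 1: 01111
  node 2: 01111
  node 3: 11111
  node 4: 11111
  node 5: 01111

yes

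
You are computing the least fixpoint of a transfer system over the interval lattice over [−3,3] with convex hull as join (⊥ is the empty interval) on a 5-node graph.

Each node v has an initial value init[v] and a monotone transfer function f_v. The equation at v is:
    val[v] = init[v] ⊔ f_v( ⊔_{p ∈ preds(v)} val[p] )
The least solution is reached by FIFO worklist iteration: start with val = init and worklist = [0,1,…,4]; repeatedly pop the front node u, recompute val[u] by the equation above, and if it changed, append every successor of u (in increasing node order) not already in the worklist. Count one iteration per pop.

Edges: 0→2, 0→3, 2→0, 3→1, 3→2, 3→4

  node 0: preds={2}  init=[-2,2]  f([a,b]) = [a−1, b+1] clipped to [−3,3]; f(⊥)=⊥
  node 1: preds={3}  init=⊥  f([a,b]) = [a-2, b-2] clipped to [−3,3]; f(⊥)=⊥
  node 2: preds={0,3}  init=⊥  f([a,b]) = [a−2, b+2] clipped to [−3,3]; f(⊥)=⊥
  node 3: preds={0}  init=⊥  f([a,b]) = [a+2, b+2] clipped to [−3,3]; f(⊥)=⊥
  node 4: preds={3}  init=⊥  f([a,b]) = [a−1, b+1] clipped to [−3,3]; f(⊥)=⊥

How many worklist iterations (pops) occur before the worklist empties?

Worklist (12 pops):
  #1 pop 0: in=⊥ → [-2,2] (no change)
  #2 pop 1: in=⊥ → ⊥ (no change)
  #3 pop 2: in=[-2,2] → [-3,3] (was ⊥); enqueue [0]
  #4 pop 3: in=[-2,2] → [0,3] (was ⊥); enqueue [1,2]
  #5 pop 4: in=[0,3] → [-1,3] (was ⊥); enqueue []
  #6 pop 0: in=[-3,3] → [-3,3] (was [-2,2]); enqueue [3]
  #7 pop 1: in=[0,3] → [-2,1] (was ⊥); enqueue []
  #8 pop 2: in=[-3,3] → [-3,3] (no change)
  #9 pop 3: in=[-3,3] → [-1,3] (was [0,3]); enqueue [1,2,4]
  #10 pop 1: in=[-1,3] → [-3,1] (was [-2,1]); enqueue []
  #11 pop 2: in=[-3,3] → [-3,3] (no change)
  #12 pop 4: in=[-1,3] → [-2,3] (was [-1,3]); enqueue []

Fixpoint:
  val[0] = [-3,3]
  val[1] = [-3,1]
  val[2] = [-3,3]
  val[3] = [-1,3]
  val[4] = [-2,3]

12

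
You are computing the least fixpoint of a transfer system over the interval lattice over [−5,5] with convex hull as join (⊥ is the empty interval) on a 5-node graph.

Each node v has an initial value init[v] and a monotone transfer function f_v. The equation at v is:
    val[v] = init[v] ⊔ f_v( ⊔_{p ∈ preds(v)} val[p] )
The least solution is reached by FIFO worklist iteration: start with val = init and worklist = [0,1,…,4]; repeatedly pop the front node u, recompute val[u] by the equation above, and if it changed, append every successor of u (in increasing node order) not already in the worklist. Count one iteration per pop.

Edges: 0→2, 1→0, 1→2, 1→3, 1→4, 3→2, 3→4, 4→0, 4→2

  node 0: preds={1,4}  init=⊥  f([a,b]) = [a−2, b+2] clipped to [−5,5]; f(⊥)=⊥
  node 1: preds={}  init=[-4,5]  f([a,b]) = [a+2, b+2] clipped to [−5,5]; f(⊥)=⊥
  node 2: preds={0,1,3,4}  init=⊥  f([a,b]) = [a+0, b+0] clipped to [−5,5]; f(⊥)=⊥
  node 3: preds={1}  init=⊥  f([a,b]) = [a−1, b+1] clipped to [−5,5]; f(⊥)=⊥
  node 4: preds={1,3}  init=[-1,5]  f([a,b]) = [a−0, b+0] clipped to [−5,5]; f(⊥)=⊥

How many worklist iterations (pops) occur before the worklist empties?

Trace (7 dequeues):
  [1] u=0 | in [-4,5] | out [-5,5] | prev ⊥ | push {}
  [2] u=1 | in ⊥ | out [-4,5] | ==
  [3] u=2 | in [-5,5] | out [-5,5] | prev ⊥ | push {}
  [4] u=3 | in [-4,5] | out [-5,5] | prev ⊥ | push {2}
  [5] u=4 | in [-5,5] | out [-5,5] | prev [-1,5] | push {0}
  [6] u=2 | in [-5,5] | out [-5,5] | ==
  [7] u=0 | in [-5,5] | out [-5,5] | ==

Converged values:
  [0] [-5,5]
  [1] [-4,5]
  [2] [-5,5]
  [3] [-5,5]
  [4] [-5,5]

7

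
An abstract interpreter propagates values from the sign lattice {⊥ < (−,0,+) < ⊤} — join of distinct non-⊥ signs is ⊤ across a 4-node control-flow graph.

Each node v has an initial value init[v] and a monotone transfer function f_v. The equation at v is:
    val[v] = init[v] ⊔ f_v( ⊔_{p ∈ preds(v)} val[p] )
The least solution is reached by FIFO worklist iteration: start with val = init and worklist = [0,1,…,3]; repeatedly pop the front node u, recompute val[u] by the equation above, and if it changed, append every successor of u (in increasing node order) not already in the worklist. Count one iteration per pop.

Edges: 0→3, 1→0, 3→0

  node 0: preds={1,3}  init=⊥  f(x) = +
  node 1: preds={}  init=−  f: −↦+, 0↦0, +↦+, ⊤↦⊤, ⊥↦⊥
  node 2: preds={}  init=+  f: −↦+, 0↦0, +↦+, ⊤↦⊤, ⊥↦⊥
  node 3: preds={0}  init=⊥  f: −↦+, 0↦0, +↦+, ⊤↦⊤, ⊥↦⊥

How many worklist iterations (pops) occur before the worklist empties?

5

Iteration log — 5 steps:
  step 1. node 0  ⊔preds=−  new=+  old=⊥  +wl: 
  step 2. node 1  ⊔preds=⊥  new=−  stable
  step 3. node 2  ⊔preds=⊥  new=+  stable
  step 4. node 3  ⊔preds=+  new=+  old=⊥  +wl: 0
  step 5. node 0  ⊔preds=⊤  new=+  stable

Least fixpoint reached:
  node 0: +
  node 1: −
  node 2: +
  node 3: +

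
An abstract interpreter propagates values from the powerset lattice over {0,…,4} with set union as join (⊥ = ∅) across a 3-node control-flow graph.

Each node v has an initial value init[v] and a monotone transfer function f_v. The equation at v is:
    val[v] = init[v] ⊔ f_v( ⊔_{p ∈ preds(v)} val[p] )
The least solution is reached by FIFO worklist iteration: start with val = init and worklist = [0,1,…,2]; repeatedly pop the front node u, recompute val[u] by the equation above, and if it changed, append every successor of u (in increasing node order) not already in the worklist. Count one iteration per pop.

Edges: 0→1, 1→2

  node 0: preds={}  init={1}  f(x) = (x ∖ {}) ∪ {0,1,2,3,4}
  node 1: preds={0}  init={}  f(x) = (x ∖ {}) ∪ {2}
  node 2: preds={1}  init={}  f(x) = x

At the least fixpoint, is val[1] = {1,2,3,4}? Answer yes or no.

no

Iteration log — 3 steps:
  step 1. node 0  ⊔preds={}  new={0,1,2,3,4}  old={1}  +wl: 
  step 2. node 1  ⊔preds={0,1,2,3,4}  new={0,1,2,3,4}  old={}  +wl: 
  step 3. node 2  ⊔preds={0,1,2,3,4}  new={0,1,2,3,4}  old={}  +wl: 

Least fixpoint reached:
  node 0: {0,1,2,3,4}
  node 1: {0,1,2,3,4}
  node 2: {0,1,2,3,4}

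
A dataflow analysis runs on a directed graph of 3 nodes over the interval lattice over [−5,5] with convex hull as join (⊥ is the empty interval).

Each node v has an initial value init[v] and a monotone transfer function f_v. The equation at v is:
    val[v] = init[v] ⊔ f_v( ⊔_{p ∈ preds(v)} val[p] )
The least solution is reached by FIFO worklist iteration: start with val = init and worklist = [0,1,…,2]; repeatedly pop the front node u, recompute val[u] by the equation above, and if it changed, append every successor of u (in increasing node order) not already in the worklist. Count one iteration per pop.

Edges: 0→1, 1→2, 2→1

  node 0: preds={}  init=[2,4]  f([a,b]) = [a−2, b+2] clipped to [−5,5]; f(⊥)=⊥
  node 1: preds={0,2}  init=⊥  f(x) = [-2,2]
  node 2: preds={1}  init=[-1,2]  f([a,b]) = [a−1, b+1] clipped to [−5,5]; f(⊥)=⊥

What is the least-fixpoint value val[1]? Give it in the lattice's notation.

[-2,2]

Iteration log — 4 steps:
  step 1. node 0  ⊔preds=⊥  new=[2,4]  stable
  step 2. node 1  ⊔preds=[-1,4]  new=[-2,2]  old=⊥  +wl: 
  step 3. node 2  ⊔preds=[-2,2]  new=[-3,3]  old=[-1,2]  +wl: 1
  step 4. node 1  ⊔preds=[-3,4]  new=[-2,2]  stable

Least fixpoint reached:
  node 0: [2,4]
  node 1: [-2,2]
  node 2: [-3,3]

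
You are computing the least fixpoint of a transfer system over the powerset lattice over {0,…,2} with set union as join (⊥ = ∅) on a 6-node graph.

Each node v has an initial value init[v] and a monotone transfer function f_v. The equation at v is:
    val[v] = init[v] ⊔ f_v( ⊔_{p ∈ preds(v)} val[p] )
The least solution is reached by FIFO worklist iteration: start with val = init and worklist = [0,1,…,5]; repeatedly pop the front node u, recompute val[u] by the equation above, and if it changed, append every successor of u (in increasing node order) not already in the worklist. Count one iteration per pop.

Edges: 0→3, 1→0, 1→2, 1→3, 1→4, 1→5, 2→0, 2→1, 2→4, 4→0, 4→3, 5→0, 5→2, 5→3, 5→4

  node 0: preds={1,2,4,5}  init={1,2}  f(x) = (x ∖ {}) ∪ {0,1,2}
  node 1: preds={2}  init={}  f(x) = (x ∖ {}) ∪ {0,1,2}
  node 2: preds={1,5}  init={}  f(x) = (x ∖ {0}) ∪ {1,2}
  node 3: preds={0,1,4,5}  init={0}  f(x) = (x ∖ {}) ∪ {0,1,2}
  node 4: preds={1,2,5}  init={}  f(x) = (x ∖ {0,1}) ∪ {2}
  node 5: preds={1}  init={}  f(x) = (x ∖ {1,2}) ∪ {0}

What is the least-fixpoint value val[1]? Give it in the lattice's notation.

Iteration log — 11 steps:
  step 1. node 0  ⊔preds={}  new={0,1,2}  old={1,2}  +wl: 
  step 2. node 1  ⊔preds={}  new={0,1,2}  old={}  +wl: 0
  step 3. node 2  ⊔preds={0,1,2}  new={1,2}  old={}  +wl: 1
  step 4. node 3  ⊔preds={0,1,2}  new={0,1,2}  old={0}  +wl: 
  step 5. node 4  ⊔preds={0,1,2}  new={2}  old={}  +wl: 3
  step 6. node 5  ⊔preds={0,1,2}  new={0}  old={}  +wl: 2,4
  step 7. node 0  ⊔preds={0,1,2}  new={0,1,2}  stable
  step 8. node 1  ⊔preds={1,2}  new={0,1,2}  stable
  step 9. node 3  ⊔preds={0,1,2}  new={0,1,2}  stable
  step 10. node 2  ⊔preds={0,1,2}  new={1,2}  stable
  step 11. node 4  ⊔preds={0,1,2}  new={2}  stable

Least fixpoint reached:
  node 0: {0,1,2}
  node 1: {0,1,2}
  node 2: {1,2}
  node 3: {0,1,2}
  node 4: {2}
  node 5: {0}

{0,1,2}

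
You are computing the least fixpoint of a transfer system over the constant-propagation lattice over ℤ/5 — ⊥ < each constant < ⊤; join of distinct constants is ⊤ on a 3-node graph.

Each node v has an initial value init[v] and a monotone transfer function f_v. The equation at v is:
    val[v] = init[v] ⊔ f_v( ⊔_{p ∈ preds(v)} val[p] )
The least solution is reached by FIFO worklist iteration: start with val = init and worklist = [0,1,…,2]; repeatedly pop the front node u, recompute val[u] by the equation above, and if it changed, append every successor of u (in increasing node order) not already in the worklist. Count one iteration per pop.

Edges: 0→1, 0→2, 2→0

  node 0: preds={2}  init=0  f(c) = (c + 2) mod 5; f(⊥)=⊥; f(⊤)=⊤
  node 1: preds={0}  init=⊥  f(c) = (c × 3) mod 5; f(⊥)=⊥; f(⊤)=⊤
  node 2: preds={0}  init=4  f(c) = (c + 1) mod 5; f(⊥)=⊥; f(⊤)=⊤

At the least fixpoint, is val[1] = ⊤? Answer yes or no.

yes

Iteration log — 4 steps:
  step 1. node 0  ⊔preds=4  new=⊤  old=0  +wl: 
  step 2. node 1  ⊔preds=⊤  new=⊤  old=⊥  +wl: 
  step 3. node 2  ⊔preds=⊤  new=⊤  old=4  +wl: 0
  step 4. node 0  ⊔preds=⊤  new=⊤  stable

Least fixpoint reached:
  node 0: ⊤
  node 1: ⊤
  node 2: ⊤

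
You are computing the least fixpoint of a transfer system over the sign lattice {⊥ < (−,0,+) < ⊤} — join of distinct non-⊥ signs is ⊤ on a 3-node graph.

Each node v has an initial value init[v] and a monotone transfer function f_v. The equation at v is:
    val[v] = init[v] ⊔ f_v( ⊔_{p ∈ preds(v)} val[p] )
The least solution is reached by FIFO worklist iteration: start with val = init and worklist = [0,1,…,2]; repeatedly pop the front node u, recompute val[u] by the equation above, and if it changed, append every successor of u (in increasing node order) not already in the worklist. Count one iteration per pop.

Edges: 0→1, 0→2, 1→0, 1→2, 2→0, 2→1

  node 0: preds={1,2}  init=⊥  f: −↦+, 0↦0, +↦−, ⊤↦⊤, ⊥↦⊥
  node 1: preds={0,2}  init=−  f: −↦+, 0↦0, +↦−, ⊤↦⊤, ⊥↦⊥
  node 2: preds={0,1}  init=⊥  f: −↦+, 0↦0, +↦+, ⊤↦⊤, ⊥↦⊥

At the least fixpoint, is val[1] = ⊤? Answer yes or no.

yes

Iteration log — 7 steps:
  step 1. node 0  ⊔preds=−  new=+  old=⊥  +wl: 
  step 2. node 1  ⊔preds=+  new=−  stable
  step 3. node 2  ⊔preds=⊤  new=⊤  old=⊥  +wl: 0,1
  step 4. node 0  ⊔preds=⊤  new=⊤  old=+  +wl: 2
  step 5. node 1  ⊔preds=⊤  new=⊤  old=−  +wl: 0
  step 6. node 2  ⊔preds=⊤  new=⊤  stable
  step 7. node 0  ⊔preds=⊤  new=⊤  stable

Least fixpoint reached:
  node 0: ⊤
  node 1: ⊤
  node 2: ⊤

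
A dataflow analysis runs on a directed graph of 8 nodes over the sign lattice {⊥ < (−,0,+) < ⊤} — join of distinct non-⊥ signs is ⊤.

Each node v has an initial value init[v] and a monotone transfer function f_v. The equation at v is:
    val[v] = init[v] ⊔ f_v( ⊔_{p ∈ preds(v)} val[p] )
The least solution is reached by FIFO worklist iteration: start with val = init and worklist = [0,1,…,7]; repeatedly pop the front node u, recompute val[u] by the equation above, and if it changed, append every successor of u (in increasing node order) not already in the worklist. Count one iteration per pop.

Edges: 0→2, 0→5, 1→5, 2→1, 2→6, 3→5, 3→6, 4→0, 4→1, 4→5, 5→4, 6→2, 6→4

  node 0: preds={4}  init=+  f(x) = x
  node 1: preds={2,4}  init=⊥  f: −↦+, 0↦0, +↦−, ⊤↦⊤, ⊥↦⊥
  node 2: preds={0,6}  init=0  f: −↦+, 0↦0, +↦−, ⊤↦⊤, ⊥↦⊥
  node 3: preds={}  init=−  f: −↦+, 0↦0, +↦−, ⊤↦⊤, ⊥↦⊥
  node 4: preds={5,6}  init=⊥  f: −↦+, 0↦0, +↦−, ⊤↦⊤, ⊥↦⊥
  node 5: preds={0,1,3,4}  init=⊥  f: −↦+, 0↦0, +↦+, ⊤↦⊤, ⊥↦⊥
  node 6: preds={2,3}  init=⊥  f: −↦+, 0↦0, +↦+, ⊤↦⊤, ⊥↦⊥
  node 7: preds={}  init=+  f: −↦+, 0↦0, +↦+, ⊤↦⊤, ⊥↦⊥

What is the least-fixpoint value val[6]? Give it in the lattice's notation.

⊤

Worklist (16 pops):
  #1 pop 0: in=⊥ → + (no change)
  #2 pop 1: in=0 → 0 (was ⊥); enqueue []
  #3 pop 2: in=+ → ⊤ (was 0); enqueue [1]
  #4 pop 3: in=⊥ → − (no change)
  #5 pop 4: in=⊥ → ⊥ (no change)
  #6 pop 5: in=⊤ → ⊤ (was ⊥); enqueue [4]
  #7 pop 6: in=⊤ → ⊤ (was ⊥); enqueue [2]
  #8 pop 7: in=⊥ → + (no change)
  #9 pop 1: in=⊤ → ⊤ (was 0); enqueue [5]
  #10 pop 4: in=⊤ → ⊤ (was ⊥); enqueue [0,1]
  #11 pop 2: in=⊤ → ⊤ (no change)
  #12 pop 5: in=⊤ → ⊤ (no change)
  #13 pop 0: in=⊤ → ⊤ (was +); enqueue [2,5]
  #14 pop 1: in=⊤ → ⊤ (no change)
  #15 pop 2: in=⊤ → ⊤ (no change)
  #16 pop 5: in=⊤ → ⊤ (no change)

Fixpoint:
  val[0] = ⊤
  val[1] = ⊤
  val[2] = ⊤
  val[3] = −
  val[4] = ⊤
  val[5] = ⊤
  val[6] = ⊤
  val[7] = +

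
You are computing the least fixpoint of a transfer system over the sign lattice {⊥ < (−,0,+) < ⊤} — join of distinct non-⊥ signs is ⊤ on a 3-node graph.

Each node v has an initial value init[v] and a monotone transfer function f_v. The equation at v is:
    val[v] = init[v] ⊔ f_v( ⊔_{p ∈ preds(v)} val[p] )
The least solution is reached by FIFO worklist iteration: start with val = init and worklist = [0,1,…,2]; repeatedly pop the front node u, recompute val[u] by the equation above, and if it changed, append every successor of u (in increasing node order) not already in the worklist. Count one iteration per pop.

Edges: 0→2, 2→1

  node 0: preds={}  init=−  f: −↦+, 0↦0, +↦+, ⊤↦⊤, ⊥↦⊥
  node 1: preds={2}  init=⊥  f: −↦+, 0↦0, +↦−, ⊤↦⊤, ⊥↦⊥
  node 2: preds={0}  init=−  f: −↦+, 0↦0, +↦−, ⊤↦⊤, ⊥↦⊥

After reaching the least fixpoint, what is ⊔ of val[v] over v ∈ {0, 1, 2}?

⊤

Iteration log — 4 steps:
  step 1. node 0  ⊔preds=⊥  new=−  stable
  step 2. node 1  ⊔preds=−  new=+  old=⊥  +wl: 
  step 3. node 2  ⊔preds=−  new=⊤  old=−  +wl: 1
  step 4. node 1  ⊔preds=⊤  new=⊤  old=+  +wl: 

Least fixpoint reached:
  node 0: −
  node 1: ⊤
  node 2: ⊤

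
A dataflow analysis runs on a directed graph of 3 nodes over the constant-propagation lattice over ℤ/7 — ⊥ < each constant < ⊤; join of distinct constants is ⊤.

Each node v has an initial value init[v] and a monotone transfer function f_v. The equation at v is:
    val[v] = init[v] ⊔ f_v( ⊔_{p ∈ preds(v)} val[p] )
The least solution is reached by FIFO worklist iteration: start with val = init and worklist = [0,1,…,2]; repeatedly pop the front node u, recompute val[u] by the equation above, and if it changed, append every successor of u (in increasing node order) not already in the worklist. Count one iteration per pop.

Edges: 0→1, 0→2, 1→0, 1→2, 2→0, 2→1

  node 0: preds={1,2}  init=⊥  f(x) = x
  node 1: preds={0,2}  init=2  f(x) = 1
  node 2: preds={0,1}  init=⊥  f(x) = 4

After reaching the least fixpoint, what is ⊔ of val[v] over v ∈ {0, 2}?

Iteration log — 6 steps:
  step 1. node 0  ⊔preds=2  new=2  old=⊥  +wl: 
  step 2. node 1  ⊔preds=2  new=⊤  old=2  +wl: 0
  step 3. node 2  ⊔preds=⊤  new=4  old=⊥  +wl: 1
  step 4. node 0  ⊔preds=⊤  new=⊤  old=2  +wl: 2
  step 5. node 1  ⊔preds=⊤  new=⊤  stable
  step 6. node 2  ⊔preds=⊤  new=4  stable

Least fixpoint reached:
  node 0: ⊤
  node 1: ⊤
  node 2: 4

⊤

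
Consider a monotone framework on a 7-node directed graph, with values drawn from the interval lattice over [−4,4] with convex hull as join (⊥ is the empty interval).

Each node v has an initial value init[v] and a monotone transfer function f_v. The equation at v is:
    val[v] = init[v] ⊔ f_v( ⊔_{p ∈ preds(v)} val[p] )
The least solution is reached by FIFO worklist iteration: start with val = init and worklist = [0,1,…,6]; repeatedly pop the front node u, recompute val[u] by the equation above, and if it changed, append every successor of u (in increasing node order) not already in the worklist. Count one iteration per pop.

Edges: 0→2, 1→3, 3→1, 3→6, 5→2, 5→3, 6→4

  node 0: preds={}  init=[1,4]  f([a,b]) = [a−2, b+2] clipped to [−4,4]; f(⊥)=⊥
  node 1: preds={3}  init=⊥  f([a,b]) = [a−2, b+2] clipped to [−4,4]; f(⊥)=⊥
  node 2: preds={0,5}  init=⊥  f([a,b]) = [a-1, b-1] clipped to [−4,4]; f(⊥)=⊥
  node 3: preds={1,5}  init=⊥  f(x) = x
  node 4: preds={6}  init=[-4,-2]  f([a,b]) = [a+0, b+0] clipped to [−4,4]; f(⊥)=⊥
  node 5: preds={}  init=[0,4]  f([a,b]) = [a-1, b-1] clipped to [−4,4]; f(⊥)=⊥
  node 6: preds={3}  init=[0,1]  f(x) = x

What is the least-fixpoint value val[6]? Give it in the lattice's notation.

[-4,4]

Worklist (17 pops):
  #1 pop 0: in=⊥ → [1,4] (no change)
  #2 pop 1: in=⊥ → ⊥ (no change)
  #3 pop 2: in=[0,4] → [-1,3] (was ⊥); enqueue []
  #4 pop 3: in=[0,4] → [0,4] (was ⊥); enqueue [1]
  #5 pop 4: in=[0,1] → [-4,1] (was [-4,-2]); enqueue []
  #6 pop 5: in=⊥ → [0,4] (no change)
  #7 pop 6: in=[0,4] → [0,4] (was [0,1]); enqueue [4]
  #8 pop 1: in=[0,4] → [-2,4] (was ⊥); enqueue [3]
  #9 pop 4: in=[0,4] → [-4,4] (was [-4,1]); enqueue []
  #10 pop 3: in=[-2,4] → [-2,4] (was [0,4]); enqueue [1,6]
  #11 pop 1: in=[-2,4] → [-4,4] (was [-2,4]); enqueue [3]
  #12 pop 6: in=[-2,4] → [-2,4] (was [0,4]); enqueue [4]
  #13 pop 3: in=[-4,4] → [-4,4] (was [-2,4]); enqueue [1,6]
  #14 pop 4: in=[-2,4] → [-4,4] (no change)
  #15 pop 1: in=[-4,4] → [-4,4] (no change)
  #16 pop 6: in=[-4,4] → [-4,4] (was [-2,4]); enqueue [4]
  #17 pop 4: in=[-4,4] → [-4,4] (no change)

Fixpoint:
  val[0] = [1,4]
  val[1] = [-4,4]
  val[2] = [-1,3]
  val[3] = [-4,4]
  val[4] = [-4,4]
  val[5] = [0,4]
  val[6] = [-4,4]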